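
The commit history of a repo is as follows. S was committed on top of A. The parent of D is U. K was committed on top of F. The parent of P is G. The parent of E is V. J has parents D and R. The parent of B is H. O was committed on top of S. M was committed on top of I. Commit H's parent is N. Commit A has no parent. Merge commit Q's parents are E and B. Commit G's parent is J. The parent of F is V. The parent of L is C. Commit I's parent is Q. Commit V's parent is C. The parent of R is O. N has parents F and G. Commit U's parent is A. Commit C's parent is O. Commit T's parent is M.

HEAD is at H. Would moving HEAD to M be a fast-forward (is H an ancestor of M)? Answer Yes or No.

Yes

A fast-forward from H to M is possible iff H is an ancestor of M.
Ancestors of M: {A, B, C, D, E, F, G, H, I, J, M, N, O, Q, R, S, U, V}.
H is among them, so fast-forward is possible.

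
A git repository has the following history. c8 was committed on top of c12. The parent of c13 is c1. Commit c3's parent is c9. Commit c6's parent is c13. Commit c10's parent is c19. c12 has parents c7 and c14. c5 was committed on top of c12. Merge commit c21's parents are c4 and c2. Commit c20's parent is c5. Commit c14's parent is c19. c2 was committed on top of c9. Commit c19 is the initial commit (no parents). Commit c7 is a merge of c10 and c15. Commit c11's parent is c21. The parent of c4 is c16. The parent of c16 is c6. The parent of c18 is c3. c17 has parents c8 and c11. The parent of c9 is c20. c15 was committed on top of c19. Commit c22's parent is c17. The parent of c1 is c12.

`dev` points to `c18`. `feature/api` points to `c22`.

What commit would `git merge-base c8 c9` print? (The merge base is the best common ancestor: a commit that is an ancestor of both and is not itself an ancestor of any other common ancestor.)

c12

Ancestors of c8: {c10, c12, c14, c15, c19, c7, c8}.
Ancestors of c9: {c10, c12, c14, c15, c19, c20, c5, c7, c9}.
Common ancestors: {c10, c12, c14, c15, c19, c7}.
Among these, c12 is not an ancestor of any other common ancestor — it is the merge base.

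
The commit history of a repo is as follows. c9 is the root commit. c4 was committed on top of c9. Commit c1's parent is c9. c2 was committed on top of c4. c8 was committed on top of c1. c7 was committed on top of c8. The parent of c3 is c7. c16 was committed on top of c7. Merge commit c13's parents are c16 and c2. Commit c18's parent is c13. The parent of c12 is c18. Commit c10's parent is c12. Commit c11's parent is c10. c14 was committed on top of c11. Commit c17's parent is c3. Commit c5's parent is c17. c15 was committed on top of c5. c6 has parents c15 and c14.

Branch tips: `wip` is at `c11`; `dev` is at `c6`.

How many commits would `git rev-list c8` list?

Walking parent pointers from c8: reachable set = {c1, c8, c9}.
That is 3 commits.

3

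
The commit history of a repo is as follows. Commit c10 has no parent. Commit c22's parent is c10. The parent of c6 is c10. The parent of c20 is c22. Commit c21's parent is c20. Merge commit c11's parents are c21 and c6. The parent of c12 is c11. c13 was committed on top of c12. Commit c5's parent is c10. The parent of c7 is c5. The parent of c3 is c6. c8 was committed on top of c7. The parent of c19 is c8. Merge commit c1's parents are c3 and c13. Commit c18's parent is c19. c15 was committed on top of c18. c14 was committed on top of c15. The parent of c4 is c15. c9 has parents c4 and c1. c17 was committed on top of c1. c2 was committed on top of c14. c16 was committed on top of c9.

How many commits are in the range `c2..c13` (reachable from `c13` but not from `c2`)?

7

Reachable from c13: {c10, c11, c12, c13, c20, c21, c22, c6}.
Reachable from c2: {c10, c14, c15, c18, c19, c2, c5, c7, c8}.
In c13's history but not c2's: {c11, c12, c13, c20, c21, c22, c6} — 7 commits.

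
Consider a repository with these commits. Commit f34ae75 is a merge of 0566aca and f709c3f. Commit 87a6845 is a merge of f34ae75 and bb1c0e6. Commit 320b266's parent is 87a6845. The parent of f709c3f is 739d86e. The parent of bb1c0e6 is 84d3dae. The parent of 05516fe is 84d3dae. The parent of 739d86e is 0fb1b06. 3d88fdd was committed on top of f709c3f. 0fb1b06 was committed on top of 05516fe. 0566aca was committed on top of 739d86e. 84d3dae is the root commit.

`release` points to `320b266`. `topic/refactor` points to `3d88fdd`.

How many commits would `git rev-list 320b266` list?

10

Walking parent pointers from 320b266: reachable set = {05516fe, 0566aca, 0fb1b06, 320b266, 739d86e, 84d3dae, 87a6845, bb1c0e6, f34ae75, f709c3f}.
That is 10 commits.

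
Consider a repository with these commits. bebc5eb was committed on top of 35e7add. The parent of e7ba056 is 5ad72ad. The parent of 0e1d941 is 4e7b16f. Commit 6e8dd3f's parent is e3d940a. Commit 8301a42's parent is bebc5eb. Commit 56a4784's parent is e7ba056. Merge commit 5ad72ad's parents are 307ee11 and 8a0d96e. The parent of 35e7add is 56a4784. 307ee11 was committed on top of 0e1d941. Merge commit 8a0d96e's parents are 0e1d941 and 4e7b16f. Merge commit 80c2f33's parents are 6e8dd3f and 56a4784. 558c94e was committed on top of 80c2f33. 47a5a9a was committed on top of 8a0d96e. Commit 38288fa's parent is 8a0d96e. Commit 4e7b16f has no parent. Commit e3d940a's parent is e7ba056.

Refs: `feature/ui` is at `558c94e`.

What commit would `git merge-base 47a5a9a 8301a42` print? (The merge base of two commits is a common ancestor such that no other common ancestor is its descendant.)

8a0d96e

Ancestors of 47a5a9a: {0e1d941, 47a5a9a, 4e7b16f, 8a0d96e}.
Ancestors of 8301a42: {0e1d941, 307ee11, 35e7add, 4e7b16f, 56a4784, 5ad72ad, 8301a42, 8a0d96e, bebc5eb, e7ba056}.
Common ancestors: {0e1d941, 4e7b16f, 8a0d96e}.
Among these, 8a0d96e is not an ancestor of any other common ancestor — it is the merge base.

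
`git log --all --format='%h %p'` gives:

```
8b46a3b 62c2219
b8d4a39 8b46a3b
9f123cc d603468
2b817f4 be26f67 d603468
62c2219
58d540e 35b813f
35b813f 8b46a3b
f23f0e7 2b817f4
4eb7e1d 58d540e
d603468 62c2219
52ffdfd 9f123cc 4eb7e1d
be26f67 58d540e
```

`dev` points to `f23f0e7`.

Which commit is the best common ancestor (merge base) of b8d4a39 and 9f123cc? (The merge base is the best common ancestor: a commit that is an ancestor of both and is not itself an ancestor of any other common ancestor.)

62c2219

Ancestors of b8d4a39: {62c2219, 8b46a3b, b8d4a39}.
Ancestors of 9f123cc: {62c2219, 9f123cc, d603468}.
Common ancestors: {62c2219}.
The only common ancestor is 62c2219, so it is the merge base.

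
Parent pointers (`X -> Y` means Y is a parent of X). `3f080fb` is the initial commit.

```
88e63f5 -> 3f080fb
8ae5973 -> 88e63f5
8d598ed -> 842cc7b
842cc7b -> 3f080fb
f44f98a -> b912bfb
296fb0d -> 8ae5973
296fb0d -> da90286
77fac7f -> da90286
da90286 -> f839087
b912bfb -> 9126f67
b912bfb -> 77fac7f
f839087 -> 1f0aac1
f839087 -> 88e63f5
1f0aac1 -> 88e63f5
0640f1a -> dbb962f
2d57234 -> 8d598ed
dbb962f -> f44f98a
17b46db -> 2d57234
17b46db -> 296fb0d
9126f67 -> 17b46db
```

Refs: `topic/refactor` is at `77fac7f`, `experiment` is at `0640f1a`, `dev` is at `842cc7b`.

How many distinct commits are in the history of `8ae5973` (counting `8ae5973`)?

Walking parent pointers from 8ae5973: reachable set = {3f080fb, 88e63f5, 8ae5973}.
That is 3 commits.

3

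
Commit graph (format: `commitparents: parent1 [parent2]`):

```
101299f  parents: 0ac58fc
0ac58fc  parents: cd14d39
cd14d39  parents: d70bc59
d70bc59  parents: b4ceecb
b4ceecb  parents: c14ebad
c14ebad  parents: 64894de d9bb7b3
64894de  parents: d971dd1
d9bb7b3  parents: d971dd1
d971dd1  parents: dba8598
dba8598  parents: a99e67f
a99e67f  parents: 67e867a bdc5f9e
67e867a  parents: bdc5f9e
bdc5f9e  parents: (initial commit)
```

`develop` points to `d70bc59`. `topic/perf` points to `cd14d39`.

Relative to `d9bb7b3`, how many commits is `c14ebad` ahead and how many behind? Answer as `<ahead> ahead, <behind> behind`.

2 ahead, 0 behind

Reachable from c14ebad: {64894de, 67e867a, a99e67f, bdc5f9e, c14ebad, d971dd1, d9bb7b3, dba8598}.
Reachable from d9bb7b3: {67e867a, a99e67f, bdc5f9e, d971dd1, d9bb7b3, dba8598}.
Only in c14ebad's history (ahead): {64894de, c14ebad} — 2.
Only in d9bb7b3's history (behind): {} — 0.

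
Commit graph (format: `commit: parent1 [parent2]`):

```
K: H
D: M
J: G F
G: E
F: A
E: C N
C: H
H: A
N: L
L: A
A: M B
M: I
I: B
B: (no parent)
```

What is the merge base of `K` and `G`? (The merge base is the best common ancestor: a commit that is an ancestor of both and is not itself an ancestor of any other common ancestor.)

Ancestors of K: {A, B, H, I, K, M}.
Ancestors of G: {A, B, C, E, G, H, I, L, M, N}.
Common ancestors: {A, B, H, I, M}.
Among these, H is not an ancestor of any other common ancestor — it is the merge base.

H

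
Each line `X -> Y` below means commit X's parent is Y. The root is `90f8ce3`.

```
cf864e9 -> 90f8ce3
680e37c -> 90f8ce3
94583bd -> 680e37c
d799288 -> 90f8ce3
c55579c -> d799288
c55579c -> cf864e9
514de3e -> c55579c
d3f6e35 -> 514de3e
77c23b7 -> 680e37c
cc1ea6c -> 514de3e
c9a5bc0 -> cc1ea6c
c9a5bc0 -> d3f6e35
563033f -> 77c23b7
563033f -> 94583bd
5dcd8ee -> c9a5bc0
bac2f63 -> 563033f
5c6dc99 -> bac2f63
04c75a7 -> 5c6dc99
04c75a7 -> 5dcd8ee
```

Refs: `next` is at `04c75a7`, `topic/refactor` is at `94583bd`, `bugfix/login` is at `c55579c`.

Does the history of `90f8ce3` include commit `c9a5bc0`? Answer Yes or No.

No

Ancestors of 90f8ce3: {90f8ce3}.
c9a5bc0 is not in that set, so it is not an ancestor of 90f8ce3.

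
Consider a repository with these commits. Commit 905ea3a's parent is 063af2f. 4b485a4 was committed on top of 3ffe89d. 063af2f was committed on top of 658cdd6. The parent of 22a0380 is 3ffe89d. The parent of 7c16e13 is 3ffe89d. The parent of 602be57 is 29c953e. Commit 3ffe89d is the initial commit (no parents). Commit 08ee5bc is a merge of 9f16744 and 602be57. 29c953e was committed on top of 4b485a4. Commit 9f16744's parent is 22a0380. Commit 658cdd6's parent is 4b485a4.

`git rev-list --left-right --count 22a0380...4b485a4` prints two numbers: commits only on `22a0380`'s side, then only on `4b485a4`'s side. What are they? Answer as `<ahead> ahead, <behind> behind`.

1 ahead, 1 behind

Reachable from 22a0380: {22a0380, 3ffe89d}.
Reachable from 4b485a4: {3ffe89d, 4b485a4}.
Only in 22a0380's history (ahead): {22a0380} — 1.
Only in 4b485a4's history (behind): {4b485a4} — 1.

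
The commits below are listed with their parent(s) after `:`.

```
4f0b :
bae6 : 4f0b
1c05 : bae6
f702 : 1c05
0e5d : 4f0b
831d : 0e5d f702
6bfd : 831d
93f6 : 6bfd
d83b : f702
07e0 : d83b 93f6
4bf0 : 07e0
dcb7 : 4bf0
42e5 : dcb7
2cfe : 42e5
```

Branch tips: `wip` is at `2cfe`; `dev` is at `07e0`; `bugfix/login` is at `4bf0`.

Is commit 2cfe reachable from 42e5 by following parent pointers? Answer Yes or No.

No

Ancestors of 42e5: {07e0, 0e5d, 1c05, 42e5, 4bf0, 4f0b, 6bfd, 831d, 93f6, bae6, d83b, dcb7, f702}.
2cfe is not in that set, so it is not an ancestor of 42e5.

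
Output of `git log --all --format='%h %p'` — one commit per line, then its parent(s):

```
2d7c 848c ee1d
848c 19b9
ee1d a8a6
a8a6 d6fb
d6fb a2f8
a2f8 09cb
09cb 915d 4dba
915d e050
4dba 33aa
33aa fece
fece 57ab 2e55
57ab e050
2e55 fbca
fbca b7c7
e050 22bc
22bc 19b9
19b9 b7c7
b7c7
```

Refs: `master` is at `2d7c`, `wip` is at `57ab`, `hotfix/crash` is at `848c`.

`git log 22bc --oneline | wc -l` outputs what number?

Walking parent pointers from 22bc: reachable set = {19b9, 22bc, b7c7}.
That is 3 commits.

3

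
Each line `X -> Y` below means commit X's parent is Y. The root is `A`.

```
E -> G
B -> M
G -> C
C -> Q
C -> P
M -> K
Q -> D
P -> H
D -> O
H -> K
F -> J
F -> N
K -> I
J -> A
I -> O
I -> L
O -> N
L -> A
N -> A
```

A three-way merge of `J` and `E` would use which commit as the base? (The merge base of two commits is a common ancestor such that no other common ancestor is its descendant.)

Ancestors of J: {A, J}.
Ancestors of E: {A, C, D, E, G, H, I, K, L, N, O, P, Q}.
Common ancestors: {A}.
The only common ancestor is A, so it is the merge base.

A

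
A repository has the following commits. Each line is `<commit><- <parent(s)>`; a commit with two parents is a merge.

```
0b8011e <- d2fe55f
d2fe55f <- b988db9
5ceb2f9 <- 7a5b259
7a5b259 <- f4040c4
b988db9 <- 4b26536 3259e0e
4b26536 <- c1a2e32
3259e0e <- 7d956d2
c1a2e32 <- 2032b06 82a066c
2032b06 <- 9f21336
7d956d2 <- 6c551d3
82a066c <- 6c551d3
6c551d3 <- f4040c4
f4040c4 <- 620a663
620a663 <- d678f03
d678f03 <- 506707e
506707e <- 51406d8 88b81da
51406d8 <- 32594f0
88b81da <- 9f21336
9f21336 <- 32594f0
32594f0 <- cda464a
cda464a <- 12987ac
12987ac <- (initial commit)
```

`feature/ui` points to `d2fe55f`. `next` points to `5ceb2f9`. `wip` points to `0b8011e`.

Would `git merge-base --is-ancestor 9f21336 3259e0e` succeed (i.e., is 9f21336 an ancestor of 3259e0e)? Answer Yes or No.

Yes

Ancestors of 3259e0e (commits reachable by following parents): {12987ac, 32594f0, 3259e0e, 506707e, 51406d8, 620a663, 6c551d3, 7d956d2, 88b81da, 9f21336, cda464a, d678f03, f4040c4}.
9f21336 is in that set, so it is an ancestor of 3259e0e.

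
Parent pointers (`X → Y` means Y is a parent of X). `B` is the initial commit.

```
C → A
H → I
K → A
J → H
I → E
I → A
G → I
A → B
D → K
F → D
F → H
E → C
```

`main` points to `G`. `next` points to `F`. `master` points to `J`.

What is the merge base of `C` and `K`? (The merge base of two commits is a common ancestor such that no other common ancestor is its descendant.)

A

Ancestors of C: {A, B, C}.
Ancestors of K: {A, B, K}.
Common ancestors: {A, B}.
Among these, A is not an ancestor of any other common ancestor — it is the merge base.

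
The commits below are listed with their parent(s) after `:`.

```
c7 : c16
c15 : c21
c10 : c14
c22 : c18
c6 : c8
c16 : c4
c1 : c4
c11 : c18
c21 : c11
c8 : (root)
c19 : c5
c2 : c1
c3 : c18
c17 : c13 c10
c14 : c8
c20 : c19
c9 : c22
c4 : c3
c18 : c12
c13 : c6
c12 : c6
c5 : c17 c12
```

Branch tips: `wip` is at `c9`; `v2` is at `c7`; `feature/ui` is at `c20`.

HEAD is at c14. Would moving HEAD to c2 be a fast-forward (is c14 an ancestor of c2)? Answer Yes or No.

A fast-forward from c14 to c2 is possible iff c14 is an ancestor of c2.
Ancestors of c2: {c1, c12, c18, c2, c3, c4, c6, c8}.
c14 is not among them, so fast-forward is not possible.

No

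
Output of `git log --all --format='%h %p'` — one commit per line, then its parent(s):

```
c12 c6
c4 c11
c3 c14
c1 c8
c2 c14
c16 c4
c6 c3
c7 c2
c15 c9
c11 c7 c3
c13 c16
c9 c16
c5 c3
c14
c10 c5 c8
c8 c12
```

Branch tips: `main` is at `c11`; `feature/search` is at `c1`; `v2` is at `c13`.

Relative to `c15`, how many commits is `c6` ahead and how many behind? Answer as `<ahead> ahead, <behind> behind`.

Reachable from c6: {c14, c3, c6}.
Reachable from c15: {c11, c14, c15, c16, c2, c3, c4, c7, c9}.
Only in c6's history (ahead): {c6} — 1.
Only in c15's history (behind): {c11, c15, c16, c2, c4, c7, c9} — 7.

1 ahead, 7 behind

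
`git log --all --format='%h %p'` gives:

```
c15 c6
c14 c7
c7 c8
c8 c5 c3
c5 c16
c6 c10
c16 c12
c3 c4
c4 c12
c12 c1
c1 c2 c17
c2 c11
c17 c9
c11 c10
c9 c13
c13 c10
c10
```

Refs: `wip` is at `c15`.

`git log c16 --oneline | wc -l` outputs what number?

9

Walking parent pointers from c16: reachable set = {c1, c10, c11, c12, c13, c16, c17, c2, c9}.
That is 9 commits.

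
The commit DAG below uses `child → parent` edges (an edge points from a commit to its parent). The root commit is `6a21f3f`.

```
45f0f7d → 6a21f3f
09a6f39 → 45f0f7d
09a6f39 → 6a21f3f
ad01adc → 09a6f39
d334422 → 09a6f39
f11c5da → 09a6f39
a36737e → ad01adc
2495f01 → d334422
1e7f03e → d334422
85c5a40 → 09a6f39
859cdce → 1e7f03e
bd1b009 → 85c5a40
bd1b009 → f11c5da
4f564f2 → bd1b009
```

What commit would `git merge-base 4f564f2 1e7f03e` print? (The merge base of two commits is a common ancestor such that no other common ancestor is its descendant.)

09a6f39

Ancestors of 4f564f2: {09a6f39, 45f0f7d, 4f564f2, 6a21f3f, 85c5a40, bd1b009, f11c5da}.
Ancestors of 1e7f03e: {09a6f39, 1e7f03e, 45f0f7d, 6a21f3f, d334422}.
Common ancestors: {09a6f39, 45f0f7d, 6a21f3f}.
Among these, 09a6f39 is not an ancestor of any other common ancestor — it is the merge base.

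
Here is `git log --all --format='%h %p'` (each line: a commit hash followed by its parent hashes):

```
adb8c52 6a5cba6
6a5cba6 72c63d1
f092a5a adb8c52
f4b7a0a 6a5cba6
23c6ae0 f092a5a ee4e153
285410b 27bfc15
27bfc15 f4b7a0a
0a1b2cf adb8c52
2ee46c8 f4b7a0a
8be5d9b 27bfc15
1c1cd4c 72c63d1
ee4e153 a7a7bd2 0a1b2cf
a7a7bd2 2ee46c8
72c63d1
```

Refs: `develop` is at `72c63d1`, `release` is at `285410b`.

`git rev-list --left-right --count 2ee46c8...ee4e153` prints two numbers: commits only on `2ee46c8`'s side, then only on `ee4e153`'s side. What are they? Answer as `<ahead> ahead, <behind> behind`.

Reachable from 2ee46c8: {2ee46c8, 6a5cba6, 72c63d1, f4b7a0a}.
Reachable from ee4e153: {0a1b2cf, 2ee46c8, 6a5cba6, 72c63d1, a7a7bd2, adb8c52, ee4e153, f4b7a0a}.
Only in 2ee46c8's history (ahead): {} — 0.
Only in ee4e153's history (behind): {0a1b2cf, a7a7bd2, adb8c52, ee4e153} — 4.

0 ahead, 4 behind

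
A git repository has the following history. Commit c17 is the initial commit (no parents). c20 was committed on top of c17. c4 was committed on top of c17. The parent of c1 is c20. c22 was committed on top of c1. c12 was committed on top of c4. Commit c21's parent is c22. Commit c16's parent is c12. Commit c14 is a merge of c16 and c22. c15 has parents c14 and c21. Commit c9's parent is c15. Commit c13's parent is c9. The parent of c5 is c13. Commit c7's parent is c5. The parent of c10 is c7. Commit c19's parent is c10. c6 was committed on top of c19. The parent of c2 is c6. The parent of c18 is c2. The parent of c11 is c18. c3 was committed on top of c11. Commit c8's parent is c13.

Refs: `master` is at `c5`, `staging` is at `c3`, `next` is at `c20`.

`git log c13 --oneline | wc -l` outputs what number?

12

Walking parent pointers from c13: reachable set = {c1, c12, c13, c14, c15, c16, c17, c20, c21, c22, c4, c9}.
That is 12 commits.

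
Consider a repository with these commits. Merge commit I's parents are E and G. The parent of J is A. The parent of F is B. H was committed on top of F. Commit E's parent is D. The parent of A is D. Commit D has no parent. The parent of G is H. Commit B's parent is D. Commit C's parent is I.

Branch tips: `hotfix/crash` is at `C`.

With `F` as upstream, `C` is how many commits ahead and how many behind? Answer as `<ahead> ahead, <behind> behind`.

Reachable from C: {B, C, D, E, F, G, H, I}.
Reachable from F: {B, D, F}.
Only in C's history (ahead): {C, E, G, H, I} — 5.
Only in F's history (behind): {} — 0.

5 ahead, 0 behind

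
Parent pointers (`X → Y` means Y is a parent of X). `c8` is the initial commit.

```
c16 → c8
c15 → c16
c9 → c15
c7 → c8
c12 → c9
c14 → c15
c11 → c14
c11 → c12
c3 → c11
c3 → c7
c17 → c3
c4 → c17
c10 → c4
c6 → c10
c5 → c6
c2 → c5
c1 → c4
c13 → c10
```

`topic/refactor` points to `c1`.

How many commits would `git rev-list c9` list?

4

Walking parent pointers from c9: reachable set = {c15, c16, c8, c9}.
That is 4 commits.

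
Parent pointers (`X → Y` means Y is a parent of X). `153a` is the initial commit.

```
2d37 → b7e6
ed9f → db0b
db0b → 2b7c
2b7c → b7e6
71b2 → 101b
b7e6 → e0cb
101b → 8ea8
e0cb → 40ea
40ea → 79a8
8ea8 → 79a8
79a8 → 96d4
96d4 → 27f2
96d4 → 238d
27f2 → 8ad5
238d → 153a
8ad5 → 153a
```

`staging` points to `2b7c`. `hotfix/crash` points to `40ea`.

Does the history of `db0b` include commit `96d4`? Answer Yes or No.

Yes

Ancestors of db0b (commits reachable by following parents): {153a, 238d, 27f2, 2b7c, 40ea, 79a8, 8ad5, 96d4, b7e6, db0b, e0cb}.
96d4 is in that set, so it is an ancestor of db0b.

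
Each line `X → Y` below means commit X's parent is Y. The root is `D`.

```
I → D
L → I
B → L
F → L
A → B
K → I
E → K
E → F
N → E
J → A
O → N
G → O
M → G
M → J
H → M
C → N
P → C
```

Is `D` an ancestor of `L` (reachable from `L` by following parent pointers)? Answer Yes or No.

Yes

Ancestors of L (commits reachable by following parents): {D, I, L}.
D is in that set, so it is an ancestor of L.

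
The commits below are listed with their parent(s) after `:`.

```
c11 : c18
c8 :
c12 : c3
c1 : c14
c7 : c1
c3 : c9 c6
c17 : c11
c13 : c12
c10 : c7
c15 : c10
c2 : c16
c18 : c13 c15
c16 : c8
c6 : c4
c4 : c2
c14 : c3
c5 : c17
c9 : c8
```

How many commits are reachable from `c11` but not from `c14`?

8

Reachable from c11: {c1, c10, c11, c12, c13, c14, c15, c16, c18, c2, c3, c4, c6, c7, c8, c9}.
Reachable from c14: {c14, c16, c2, c3, c4, c6, c8, c9}.
In c11's history but not c14's: {c1, c10, c11, c12, c13, c15, c18, c7} — 8 commits.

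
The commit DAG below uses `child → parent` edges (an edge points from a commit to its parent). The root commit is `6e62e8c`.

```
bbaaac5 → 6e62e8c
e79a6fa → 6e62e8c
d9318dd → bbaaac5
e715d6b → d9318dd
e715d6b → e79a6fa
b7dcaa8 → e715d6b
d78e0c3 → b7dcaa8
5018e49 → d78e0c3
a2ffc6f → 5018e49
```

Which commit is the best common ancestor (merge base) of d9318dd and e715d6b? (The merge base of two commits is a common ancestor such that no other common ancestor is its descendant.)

Ancestors of d9318dd: {6e62e8c, bbaaac5, d9318dd}.
Ancestors of e715d6b: {6e62e8c, bbaaac5, d9318dd, e715d6b, e79a6fa}.
Common ancestors: {6e62e8c, bbaaac5, d9318dd}.
Among these, d9318dd is not an ancestor of any other common ancestor — it is the merge base.

d9318dd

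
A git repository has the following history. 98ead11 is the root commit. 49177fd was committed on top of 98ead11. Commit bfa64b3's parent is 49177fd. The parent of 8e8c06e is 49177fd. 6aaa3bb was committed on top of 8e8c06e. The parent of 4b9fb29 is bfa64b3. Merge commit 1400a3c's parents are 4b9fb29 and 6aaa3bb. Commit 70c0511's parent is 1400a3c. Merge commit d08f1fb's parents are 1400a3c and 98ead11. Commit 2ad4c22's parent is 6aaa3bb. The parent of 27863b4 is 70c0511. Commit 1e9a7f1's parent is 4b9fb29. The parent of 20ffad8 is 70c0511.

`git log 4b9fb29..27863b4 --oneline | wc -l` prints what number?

Reachable from 27863b4: {1400a3c, 27863b4, 49177fd, 4b9fb29, 6aaa3bb, 70c0511, 8e8c06e, 98ead11, bfa64b3}.
Reachable from 4b9fb29: {49177fd, 4b9fb29, 98ead11, bfa64b3}.
In 27863b4's history but not 4b9fb29's: {1400a3c, 27863b4, 6aaa3bb, 70c0511, 8e8c06e} — 5 commits.

5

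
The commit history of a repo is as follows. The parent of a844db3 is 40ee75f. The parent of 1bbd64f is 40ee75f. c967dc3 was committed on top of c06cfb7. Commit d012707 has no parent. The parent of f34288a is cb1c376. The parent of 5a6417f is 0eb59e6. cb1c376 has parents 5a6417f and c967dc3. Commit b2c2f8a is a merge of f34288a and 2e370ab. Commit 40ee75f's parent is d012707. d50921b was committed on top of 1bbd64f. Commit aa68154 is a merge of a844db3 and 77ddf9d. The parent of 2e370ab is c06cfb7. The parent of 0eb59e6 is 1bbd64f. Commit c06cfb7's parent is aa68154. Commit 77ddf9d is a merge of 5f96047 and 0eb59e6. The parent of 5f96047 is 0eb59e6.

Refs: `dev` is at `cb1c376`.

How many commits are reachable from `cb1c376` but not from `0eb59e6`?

8

Reachable from cb1c376: {0eb59e6, 1bbd64f, 40ee75f, 5a6417f, 5f96047, 77ddf9d, a844db3, aa68154, c06cfb7, c967dc3, cb1c376, d012707}.
Reachable from 0eb59e6: {0eb59e6, 1bbd64f, 40ee75f, d012707}.
In cb1c376's history but not 0eb59e6's: {5a6417f, 5f96047, 77ddf9d, a844db3, aa68154, c06cfb7, c967dc3, cb1c376} — 8 commits.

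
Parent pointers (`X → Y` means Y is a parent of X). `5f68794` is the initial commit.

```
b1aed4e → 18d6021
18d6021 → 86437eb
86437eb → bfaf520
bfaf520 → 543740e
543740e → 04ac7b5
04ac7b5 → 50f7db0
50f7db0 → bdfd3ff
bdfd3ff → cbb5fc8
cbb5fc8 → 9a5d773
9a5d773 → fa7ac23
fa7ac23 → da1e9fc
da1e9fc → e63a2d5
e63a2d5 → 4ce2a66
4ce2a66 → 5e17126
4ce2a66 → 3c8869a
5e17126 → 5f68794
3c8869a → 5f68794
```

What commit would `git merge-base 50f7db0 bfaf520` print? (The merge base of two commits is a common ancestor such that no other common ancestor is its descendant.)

50f7db0

Ancestors of 50f7db0: {3c8869a, 4ce2a66, 50f7db0, 5e17126, 5f68794, 9a5d773, bdfd3ff, cbb5fc8, da1e9fc, e63a2d5, fa7ac23}.
Ancestors of bfaf520: {04ac7b5, 3c8869a, 4ce2a66, 50f7db0, 543740e, 5e17126, 5f68794, 9a5d773, bdfd3ff, bfaf520, cbb5fc8, da1e9fc, e63a2d5, fa7ac23}.
Common ancestors: {3c8869a, 4ce2a66, 50f7db0, 5e17126, 5f68794, 9a5d773, bdfd3ff, cbb5fc8, da1e9fc, e63a2d5, fa7ac23}.
Among these, 50f7db0 is not an ancestor of any other common ancestor — it is the merge base.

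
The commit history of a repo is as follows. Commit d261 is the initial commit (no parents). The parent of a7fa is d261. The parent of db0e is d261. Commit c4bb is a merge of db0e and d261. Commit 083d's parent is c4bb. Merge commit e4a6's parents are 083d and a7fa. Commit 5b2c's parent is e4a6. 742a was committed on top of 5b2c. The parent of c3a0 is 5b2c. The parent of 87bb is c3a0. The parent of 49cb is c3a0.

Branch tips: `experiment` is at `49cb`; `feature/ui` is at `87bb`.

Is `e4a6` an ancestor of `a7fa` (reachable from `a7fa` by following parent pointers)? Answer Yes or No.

Ancestors of a7fa: {a7fa, d261}.
e4a6 is not in that set, so it is not an ancestor of a7fa.

No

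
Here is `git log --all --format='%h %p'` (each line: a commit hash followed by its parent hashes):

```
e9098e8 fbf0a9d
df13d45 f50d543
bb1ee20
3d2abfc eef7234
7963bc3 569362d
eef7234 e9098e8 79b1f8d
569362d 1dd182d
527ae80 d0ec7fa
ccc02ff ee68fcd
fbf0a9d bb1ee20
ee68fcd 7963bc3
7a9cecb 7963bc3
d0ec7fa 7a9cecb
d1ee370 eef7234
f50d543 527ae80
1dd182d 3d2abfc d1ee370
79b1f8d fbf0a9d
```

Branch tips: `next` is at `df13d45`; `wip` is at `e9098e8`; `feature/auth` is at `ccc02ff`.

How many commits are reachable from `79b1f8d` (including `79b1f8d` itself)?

Walking parent pointers from 79b1f8d: reachable set = {79b1f8d, bb1ee20, fbf0a9d}.
That is 3 commits.

3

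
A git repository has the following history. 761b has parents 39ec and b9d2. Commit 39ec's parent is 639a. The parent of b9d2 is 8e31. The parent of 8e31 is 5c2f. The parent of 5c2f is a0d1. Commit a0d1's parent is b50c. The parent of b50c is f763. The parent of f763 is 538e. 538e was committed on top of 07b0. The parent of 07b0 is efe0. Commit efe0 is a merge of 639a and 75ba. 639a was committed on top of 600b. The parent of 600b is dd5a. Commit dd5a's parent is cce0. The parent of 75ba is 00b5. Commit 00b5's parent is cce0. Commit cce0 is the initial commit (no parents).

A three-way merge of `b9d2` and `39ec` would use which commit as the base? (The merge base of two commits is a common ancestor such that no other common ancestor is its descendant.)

Ancestors of b9d2: {00b5, 07b0, 538e, 5c2f, 600b, 639a, 75ba, 8e31, a0d1, b50c, b9d2, cce0, dd5a, efe0, f763}.
Ancestors of 39ec: {39ec, 600b, 639a, cce0, dd5a}.
Common ancestors: {600b, 639a, cce0, dd5a}.
Among these, 639a is not an ancestor of any other common ancestor — it is the merge base.

639a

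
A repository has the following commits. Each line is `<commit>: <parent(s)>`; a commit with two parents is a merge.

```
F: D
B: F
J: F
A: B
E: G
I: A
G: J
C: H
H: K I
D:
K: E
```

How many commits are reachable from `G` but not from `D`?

3

Reachable from G: {D, F, G, J}.
Reachable from D: {D}.
In G's history but not D's: {F, G, J} — 3 commits.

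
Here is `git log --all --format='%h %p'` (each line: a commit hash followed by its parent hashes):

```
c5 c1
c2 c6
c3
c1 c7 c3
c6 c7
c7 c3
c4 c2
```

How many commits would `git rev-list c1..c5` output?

1

Reachable from c5: {c1, c3, c5, c7}.
Reachable from c1: {c1, c3, c7}.
In c5's history but not c1's: {c5} — 1 commit.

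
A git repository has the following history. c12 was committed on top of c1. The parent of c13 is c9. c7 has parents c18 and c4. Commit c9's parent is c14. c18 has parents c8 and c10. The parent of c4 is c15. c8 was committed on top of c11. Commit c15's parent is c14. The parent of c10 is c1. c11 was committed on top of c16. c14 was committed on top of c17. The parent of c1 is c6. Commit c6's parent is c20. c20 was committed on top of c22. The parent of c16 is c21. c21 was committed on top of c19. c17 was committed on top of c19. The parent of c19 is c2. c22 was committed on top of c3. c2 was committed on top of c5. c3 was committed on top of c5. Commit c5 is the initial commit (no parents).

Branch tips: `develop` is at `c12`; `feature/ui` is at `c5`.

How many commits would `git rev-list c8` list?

Walking parent pointers from c8: reachable set = {c11, c16, c19, c2, c21, c5, c8}.
That is 7 commits.

7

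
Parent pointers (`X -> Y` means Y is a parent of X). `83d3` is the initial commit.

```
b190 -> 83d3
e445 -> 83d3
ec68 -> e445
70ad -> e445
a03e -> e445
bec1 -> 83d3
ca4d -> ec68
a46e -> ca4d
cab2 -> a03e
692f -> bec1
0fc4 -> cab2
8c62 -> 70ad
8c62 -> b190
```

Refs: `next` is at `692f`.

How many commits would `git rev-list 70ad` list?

3

Walking parent pointers from 70ad: reachable set = {70ad, 83d3, e445}.
That is 3 commits.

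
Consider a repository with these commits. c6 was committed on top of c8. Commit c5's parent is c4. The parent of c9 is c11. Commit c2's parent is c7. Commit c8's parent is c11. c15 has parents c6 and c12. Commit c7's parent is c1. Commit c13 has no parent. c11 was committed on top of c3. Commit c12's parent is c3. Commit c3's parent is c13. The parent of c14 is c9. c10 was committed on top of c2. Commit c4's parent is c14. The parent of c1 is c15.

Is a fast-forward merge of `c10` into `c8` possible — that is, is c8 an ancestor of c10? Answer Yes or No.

A fast-forward from c8 to c10 is possible iff c8 is an ancestor of c10.
Ancestors of c10: {c1, c10, c11, c12, c13, c15, c2, c3, c6, c7, c8}.
c8 is among them, so fast-forward is possible.

Yes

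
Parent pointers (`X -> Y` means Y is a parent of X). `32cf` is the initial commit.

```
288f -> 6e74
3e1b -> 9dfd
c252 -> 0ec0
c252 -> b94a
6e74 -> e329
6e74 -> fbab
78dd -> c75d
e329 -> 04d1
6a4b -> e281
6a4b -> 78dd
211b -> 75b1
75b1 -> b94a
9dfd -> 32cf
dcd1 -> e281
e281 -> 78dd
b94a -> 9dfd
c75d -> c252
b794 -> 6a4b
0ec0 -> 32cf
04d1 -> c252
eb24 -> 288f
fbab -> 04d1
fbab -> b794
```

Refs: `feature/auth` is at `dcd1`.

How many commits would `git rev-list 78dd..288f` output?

Reachable from 288f: {04d1, 0ec0, 288f, 32cf, 6a4b, 6e74, 78dd, 9dfd, b794, b94a, c252, c75d, e281, e329, fbab}.
Reachable from 78dd: {0ec0, 32cf, 78dd, 9dfd, b94a, c252, c75d}.
In 288f's history but not 78dd's: {04d1, 288f, 6a4b, 6e74, b794, e281, e329, fbab} — 8 commits.

8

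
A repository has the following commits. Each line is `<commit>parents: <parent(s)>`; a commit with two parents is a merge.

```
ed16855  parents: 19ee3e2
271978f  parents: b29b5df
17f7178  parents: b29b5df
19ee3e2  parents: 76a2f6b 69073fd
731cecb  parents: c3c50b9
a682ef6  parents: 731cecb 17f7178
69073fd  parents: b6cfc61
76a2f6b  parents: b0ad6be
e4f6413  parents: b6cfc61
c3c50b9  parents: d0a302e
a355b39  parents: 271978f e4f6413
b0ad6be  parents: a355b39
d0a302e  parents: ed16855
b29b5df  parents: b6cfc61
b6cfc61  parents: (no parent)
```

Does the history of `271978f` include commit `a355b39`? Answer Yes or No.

Ancestors of 271978f: {271978f, b29b5df, b6cfc61}.
a355b39 is not in that set, so it is not an ancestor of 271978f.

No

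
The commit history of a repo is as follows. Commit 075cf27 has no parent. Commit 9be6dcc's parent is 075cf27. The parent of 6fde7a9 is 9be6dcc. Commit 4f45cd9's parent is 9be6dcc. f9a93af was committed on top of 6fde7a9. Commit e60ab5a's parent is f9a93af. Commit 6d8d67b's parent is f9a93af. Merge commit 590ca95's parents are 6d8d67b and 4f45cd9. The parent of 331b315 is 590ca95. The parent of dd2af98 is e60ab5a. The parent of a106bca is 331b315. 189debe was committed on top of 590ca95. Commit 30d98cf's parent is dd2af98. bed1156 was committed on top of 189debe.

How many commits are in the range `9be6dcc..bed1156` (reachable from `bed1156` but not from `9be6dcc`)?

Reachable from bed1156: {075cf27, 189debe, 4f45cd9, 590ca95, 6d8d67b, 6fde7a9, 9be6dcc, bed1156, f9a93af}.
Reachable from 9be6dcc: {075cf27, 9be6dcc}.
In bed1156's history but not 9be6dcc's: {189debe, 4f45cd9, 590ca95, 6d8d67b, 6fde7a9, bed1156, f9a93af} — 7 commits.

7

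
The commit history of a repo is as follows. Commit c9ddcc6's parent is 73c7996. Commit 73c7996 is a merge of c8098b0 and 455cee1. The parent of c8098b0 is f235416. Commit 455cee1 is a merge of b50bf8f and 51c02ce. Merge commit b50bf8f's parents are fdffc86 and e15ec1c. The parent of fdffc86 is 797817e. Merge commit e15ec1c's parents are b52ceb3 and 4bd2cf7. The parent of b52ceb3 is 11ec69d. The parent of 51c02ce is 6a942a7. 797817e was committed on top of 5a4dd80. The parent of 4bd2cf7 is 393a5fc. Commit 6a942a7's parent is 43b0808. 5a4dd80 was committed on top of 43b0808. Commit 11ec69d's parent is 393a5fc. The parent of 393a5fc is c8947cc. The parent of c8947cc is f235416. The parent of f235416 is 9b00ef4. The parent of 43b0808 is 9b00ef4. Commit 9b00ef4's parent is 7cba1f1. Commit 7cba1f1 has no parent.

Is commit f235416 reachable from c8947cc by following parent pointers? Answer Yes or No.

Ancestors of c8947cc (commits reachable by following parents): {7cba1f1, 9b00ef4, c8947cc, f235416}.
f235416 is in that set, so it is an ancestor of c8947cc.

Yes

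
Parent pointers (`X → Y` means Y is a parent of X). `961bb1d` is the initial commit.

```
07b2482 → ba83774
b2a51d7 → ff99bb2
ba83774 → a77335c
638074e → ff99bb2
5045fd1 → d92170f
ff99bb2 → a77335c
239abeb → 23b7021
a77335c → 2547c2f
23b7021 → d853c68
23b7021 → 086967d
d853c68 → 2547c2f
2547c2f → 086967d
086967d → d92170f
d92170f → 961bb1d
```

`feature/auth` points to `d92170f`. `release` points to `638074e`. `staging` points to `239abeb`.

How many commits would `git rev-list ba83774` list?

6

Walking parent pointers from ba83774: reachable set = {086967d, 2547c2f, 961bb1d, a77335c, ba83774, d92170f}.
That is 6 commits.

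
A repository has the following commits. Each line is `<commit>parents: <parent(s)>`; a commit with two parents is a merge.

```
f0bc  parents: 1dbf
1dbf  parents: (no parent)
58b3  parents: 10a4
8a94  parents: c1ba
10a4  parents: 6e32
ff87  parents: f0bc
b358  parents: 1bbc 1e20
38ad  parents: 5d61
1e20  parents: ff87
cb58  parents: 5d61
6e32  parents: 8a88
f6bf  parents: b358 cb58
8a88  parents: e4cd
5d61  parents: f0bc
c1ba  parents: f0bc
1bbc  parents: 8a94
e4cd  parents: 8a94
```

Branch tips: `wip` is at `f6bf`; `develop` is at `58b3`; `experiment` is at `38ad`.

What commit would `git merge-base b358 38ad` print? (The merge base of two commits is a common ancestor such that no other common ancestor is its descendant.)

f0bc

Ancestors of b358: {1bbc, 1dbf, 1e20, 8a94, b358, c1ba, f0bc, ff87}.
Ancestors of 38ad: {1dbf, 38ad, 5d61, f0bc}.
Common ancestors: {1dbf, f0bc}.
Among these, f0bc is not an ancestor of any other common ancestor — it is the merge base.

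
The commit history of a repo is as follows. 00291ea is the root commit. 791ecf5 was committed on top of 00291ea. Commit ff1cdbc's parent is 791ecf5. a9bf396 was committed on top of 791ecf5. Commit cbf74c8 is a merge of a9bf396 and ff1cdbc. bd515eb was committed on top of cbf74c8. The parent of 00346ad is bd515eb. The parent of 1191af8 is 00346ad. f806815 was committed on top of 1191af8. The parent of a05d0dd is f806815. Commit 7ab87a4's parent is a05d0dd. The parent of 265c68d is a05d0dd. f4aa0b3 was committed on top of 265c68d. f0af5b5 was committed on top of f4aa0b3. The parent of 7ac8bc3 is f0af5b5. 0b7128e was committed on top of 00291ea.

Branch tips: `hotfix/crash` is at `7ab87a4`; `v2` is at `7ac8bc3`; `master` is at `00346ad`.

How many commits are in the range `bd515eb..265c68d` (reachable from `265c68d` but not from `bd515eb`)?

5

Reachable from 265c68d: {00291ea, 00346ad, 1191af8, 265c68d, 791ecf5, a05d0dd, a9bf396, bd515eb, cbf74c8, f806815, ff1cdbc}.
Reachable from bd515eb: {00291ea, 791ecf5, a9bf396, bd515eb, cbf74c8, ff1cdbc}.
In 265c68d's history but not bd515eb's: {00346ad, 1191af8, 265c68d, a05d0dd, f806815} — 5 commits.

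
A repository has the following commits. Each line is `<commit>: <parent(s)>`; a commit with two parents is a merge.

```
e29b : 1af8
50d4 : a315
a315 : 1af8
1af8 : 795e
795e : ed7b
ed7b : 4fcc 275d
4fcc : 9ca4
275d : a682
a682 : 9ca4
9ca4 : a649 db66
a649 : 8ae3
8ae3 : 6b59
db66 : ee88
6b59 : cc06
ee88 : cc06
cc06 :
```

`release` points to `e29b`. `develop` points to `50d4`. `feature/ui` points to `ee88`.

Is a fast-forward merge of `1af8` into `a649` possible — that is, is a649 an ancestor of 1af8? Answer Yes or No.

A fast-forward from a649 to 1af8 is possible iff a649 is an ancestor of 1af8.
Ancestors of 1af8: {1af8, 275d, 4fcc, 6b59, 795e, 8ae3, 9ca4, a649, a682, cc06, db66, ed7b, ee88}.
a649 is among them, so fast-forward is possible.

Yes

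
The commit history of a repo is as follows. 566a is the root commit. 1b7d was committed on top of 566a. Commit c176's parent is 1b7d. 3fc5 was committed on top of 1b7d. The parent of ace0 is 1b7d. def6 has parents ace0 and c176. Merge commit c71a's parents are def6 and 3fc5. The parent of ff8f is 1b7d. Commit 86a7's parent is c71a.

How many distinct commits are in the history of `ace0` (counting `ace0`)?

Walking parent pointers from ace0: reachable set = {1b7d, 566a, ace0}.
That is 3 commits.

3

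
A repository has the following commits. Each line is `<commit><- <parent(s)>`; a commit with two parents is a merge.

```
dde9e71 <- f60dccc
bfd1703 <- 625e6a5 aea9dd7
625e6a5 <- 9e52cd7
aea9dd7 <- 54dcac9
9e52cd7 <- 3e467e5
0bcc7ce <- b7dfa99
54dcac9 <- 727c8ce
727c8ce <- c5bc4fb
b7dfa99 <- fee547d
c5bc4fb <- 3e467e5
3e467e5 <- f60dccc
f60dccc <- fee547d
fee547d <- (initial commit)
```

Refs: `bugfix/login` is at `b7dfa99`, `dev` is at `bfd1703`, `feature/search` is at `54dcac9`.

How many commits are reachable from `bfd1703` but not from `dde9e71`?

Reachable from bfd1703: {3e467e5, 54dcac9, 625e6a5, 727c8ce, 9e52cd7, aea9dd7, bfd1703, c5bc4fb, f60dccc, fee547d}.
Reachable from dde9e71: {dde9e71, f60dccc, fee547d}.
In bfd1703's history but not dde9e71's: {3e467e5, 54dcac9, 625e6a5, 727c8ce, 9e52cd7, aea9dd7, bfd1703, c5bc4fb} — 8 commits.

8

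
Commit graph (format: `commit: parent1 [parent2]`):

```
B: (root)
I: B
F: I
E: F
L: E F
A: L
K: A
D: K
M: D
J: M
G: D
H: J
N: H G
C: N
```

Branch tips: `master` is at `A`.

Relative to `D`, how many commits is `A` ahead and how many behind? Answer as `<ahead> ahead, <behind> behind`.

Reachable from A: {A, B, E, F, I, L}.
Reachable from D: {A, B, D, E, F, I, K, L}.
Only in A's history (ahead): {} — 0.
Only in D's history (behind): {D, K} — 2.

0 ahead, 2 behind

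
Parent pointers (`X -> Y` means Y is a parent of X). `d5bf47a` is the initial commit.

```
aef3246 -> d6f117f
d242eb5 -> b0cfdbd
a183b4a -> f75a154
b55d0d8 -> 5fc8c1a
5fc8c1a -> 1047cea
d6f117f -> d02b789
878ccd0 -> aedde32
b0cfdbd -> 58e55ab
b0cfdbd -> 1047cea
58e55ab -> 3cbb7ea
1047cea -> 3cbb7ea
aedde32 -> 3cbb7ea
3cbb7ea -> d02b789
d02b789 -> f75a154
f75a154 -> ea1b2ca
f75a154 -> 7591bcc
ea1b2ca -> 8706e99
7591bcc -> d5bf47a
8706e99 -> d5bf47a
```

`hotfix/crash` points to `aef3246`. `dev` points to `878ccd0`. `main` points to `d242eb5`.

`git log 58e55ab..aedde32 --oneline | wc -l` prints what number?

1

Reachable from aedde32: {3cbb7ea, 7591bcc, 8706e99, aedde32, d02b789, d5bf47a, ea1b2ca, f75a154}.
Reachable from 58e55ab: {3cbb7ea, 58e55ab, 7591bcc, 8706e99, d02b789, d5bf47a, ea1b2ca, f75a154}.
In aedde32's history but not 58e55ab's: {aedde32} — 1 commit.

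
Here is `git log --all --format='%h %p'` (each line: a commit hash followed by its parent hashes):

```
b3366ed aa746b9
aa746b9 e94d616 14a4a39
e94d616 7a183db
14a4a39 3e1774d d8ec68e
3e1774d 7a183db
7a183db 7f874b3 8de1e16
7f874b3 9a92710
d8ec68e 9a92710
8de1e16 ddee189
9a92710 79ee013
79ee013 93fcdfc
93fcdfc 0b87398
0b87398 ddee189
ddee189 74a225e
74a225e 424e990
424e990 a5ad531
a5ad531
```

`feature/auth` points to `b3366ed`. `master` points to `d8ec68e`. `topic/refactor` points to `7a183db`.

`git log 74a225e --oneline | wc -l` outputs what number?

3

Walking parent pointers from 74a225e: reachable set = {424e990, 74a225e, a5ad531}.
That is 3 commits.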